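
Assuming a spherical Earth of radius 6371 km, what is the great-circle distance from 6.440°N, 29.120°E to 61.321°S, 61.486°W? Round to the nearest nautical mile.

5760 nmi

Δλ = -61.486 − 29.120 = -90.606°.
Δφ = -61.321 − 6.440 = -67.761°.
a = sin²(Δφ/2) + cos φ₁ · cos φ₂ · sin²(Δλ/2) = 0.551723.
c = 2·atan2(√a, √(1−a)) = 1.67443 rad → d = 6371·c ≈ 10667.78 km ≈ 5760.14 nmi.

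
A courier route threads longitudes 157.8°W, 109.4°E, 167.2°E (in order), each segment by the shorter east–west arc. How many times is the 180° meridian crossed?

Leg 1: -157.8° → +109.4°, shortest Δλ = -92.8° (west) — crosses 180°.
Leg 2: +109.4° → +167.2°, shortest Δλ = 57.8° (east) — does not cross 180°.
Total crossings: 1.

1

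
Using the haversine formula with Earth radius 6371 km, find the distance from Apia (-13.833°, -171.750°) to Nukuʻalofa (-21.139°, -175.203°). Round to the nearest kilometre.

891 km

Δλ = -175.203 − -171.750 = -3.453°.
Δφ = -21.139 − -13.833 = -7.306°.
a = sin²(Δφ/2) + cos φ₁ · cos φ₂ · sin²(Δλ/2) = 0.004882.
c = 2·atan2(√a, √(1−a)) = 0.13985 rad → d = 6371·c ≈ 890.98 km.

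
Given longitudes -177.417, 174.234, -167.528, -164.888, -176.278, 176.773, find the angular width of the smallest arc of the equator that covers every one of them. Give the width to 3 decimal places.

20.878°

Sort the longitudes: -177.417°, -176.278°, -167.528°, -164.888°, +174.234°, +176.773°.
Eastward gaps between consecutive values (wrapping around): 1.139°, 8.750°, 2.640°, 339.122°, 2.539°, 5.810°.
Largest gap = 339.122° ⇒ minimal covering band is its complement: 360° − 339.122° = 20.878°.
Band runs from +174.234° eastward to -164.888°, crossing the antimeridian.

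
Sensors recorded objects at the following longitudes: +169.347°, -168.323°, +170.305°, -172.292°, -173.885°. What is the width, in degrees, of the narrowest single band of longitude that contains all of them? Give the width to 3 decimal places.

22.330°

Sort the longitudes: -173.885°, -172.292°, -168.323°, +169.347°, +170.305°.
Eastward gaps between consecutive values (wrapping around): 1.593°, 3.969°, 337.670°, 0.958°, 15.810°.
Largest gap = 337.670° ⇒ minimal covering band is its complement: 360° − 337.670° = 22.330°.
Band runs from +169.347° eastward to -168.323°, crossing the antimeridian.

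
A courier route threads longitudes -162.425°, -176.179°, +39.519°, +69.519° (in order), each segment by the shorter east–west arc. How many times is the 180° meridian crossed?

1

Leg 1: -162.425° → -176.179°, shortest Δλ = -13.754° (west) — does not cross 180°.
Leg 2: -176.179° → +39.519°, shortest Δλ = -144.302° (west) — crosses 180°.
Leg 3: +39.519° → +69.519°, shortest Δλ = 30.0° (east) — does not cross 180°.
Total crossings: 1.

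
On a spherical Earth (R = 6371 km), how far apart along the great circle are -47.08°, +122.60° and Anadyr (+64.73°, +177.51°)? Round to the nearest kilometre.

Δλ = 177.51 − 122.60 = 54.91°.
Δφ = 64.73 − -47.08 = 111.81°.
a = sin²(Δφ/2) + cos φ₁ · cos φ₂ · sin²(Δλ/2) = 0.747558.
c = 2·atan2(√a, √(1−a)) = 2.08877 rad → d = 6371·c ≈ 13307.52 km.

13308 km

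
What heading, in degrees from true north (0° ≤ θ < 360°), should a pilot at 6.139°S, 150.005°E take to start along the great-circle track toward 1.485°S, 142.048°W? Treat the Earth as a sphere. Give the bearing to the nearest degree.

Δλ = -142.048 − 150.005 = -292.053°; wrapped into (−180°, 180°]: 67.947°.
θ = atan2( sin Δλ · cos φ₂ , cos φ₁ · sin φ₂ − sin φ₁ · cos φ₂ · cos Δλ )
  = atan2(0.92653, 0.01437) = 89.111° → normalised to [0°, 360°): 89.111°.

89°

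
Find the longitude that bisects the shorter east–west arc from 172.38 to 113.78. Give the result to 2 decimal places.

+143.08°

Signed shortest Δλ from +172.38° to +113.78° is -58.60°.
Midpoint longitude = +172.38° + (-58.60°)/2 = +172.38° − 29.30° = +143.08°.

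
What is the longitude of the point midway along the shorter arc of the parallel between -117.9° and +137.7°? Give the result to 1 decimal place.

Signed shortest Δλ from -117.9° to +137.7° is -104.4°.
Midpoint longitude = -117.9° + (-104.4°)/2 = -117.9° − 52.2° = -170.1°.
(The naïve average (-117.9 + +137.7)/2 = 9.9° is on the wrong side of the globe.)

-170.1°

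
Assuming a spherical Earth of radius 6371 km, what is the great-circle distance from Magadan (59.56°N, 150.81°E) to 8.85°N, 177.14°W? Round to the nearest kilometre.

6244 km

Δλ = -177.14 − 150.81 = -327.95°; wrapped into (−180°, 180°]: 32.05°.
Δφ = 8.85 − 59.56 = -50.71°.
a = sin²(Δφ/2) + cos φ₁ · cos φ₂ · sin²(Δλ/2) = 0.221527.
c = 2·atan2(√a, √(1−a)) = 0.98009 rad → d = 6371·c ≈ 6244.16 km.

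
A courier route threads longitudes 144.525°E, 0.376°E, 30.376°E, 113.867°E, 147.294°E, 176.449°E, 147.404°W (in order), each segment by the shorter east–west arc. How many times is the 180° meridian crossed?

Leg 1: +144.525° → +0.376°, shortest Δλ = -144.149° (west) — does not cross 180°.
Leg 2: +0.376° → +30.376°, shortest Δλ = 30.0° (east) — does not cross 180°.
Leg 3: +30.376° → +113.867°, shortest Δλ = 83.491° (east) — does not cross 180°.
Leg 4: +113.867° → +147.294°, shortest Δλ = 33.427° (east) — does not cross 180°.
Leg 5: +147.294° → +176.449°, shortest Δλ = 29.155° (east) — does not cross 180°.
Leg 6: +176.449° → -147.404°, shortest Δλ = 36.147° (east) — crosses 180°.
Total crossings: 1.

1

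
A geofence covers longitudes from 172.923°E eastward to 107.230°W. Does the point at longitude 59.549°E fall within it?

Band width going east from +172.923° to -107.230°: ((-107.230 − 172.923) mod 360) = 79.847°.
Offset of +59.549° east of the west edge: ((59.549 − 172.923) mod 360) = 246.626°.
246.626° > 79.847° ⇒ outside.

No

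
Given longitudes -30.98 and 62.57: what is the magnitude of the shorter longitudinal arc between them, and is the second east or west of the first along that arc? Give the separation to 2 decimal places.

Raw difference: 62.57 − -30.98 = 93.55°.
Normalise into (−180°, 180°]: 93.55° stays 93.55°.
Positive ⇒ the second point lies to the east; separation 93.55°.

93.55° east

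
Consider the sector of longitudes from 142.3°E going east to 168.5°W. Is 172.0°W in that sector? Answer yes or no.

Yes

Band width going east from +142.3° to -168.5°: ((-168.5 − 142.3) mod 360) = 49.2°.
Offset of -172.0° east of the west edge: ((-172.0 − 142.3) mod 360) = 45.7°.
45.7° ≤ 49.2° ⇒ inside.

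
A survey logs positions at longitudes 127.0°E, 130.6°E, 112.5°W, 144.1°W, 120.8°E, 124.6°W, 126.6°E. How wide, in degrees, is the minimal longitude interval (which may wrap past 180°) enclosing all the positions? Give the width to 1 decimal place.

Sort the longitudes: -144.1°, -124.6°, -112.5°, +120.8°, +126.6°, +127.0°, +130.6°.
Eastward gaps between consecutive values (wrapping around): 19.5°, 12.1°, 233.3°, 5.8°, 0.4°, 3.6°, 85.3°.
Largest gap = 233.3° ⇒ minimal covering band is its complement: 360° − 233.3° = 126.7°.
Band runs from +120.8° eastward to -112.5°, crossing the antimeridian.

126.7°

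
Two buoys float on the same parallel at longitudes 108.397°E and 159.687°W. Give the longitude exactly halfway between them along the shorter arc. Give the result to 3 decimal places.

154.355°E

Signed shortest Δλ from +108.397° to -159.687° is +91.916°.
Midpoint longitude = +108.397° + (+91.916°)/2 = +108.397° + 45.958° = +154.355°.
(The naïve average (+108.397 + -159.687)/2 = -25.645° is on the wrong side of the globe.)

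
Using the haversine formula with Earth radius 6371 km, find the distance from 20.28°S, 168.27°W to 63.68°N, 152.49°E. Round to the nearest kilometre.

9935 km

Δλ = 152.49 − -168.27 = 320.76°; wrapped into (−180°, 180°]: -39.24°.
Δφ = 63.68 − -20.28 = 83.96°.
a = sin²(Δφ/2) + cos φ₁ · cos φ₂ · sin²(Δλ/2) = 0.494281.
c = 2·atan2(√a, √(1−a)) = 1.55936 rad → d = 6371·c ≈ 9934.66 km.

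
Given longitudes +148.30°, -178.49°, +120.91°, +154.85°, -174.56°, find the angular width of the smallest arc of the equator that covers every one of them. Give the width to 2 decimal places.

Sort the longitudes: -178.49°, -174.56°, +120.91°, +148.30°, +154.85°.
Eastward gaps between consecutive values (wrapping around): 3.93°, 295.47°, 27.39°, 6.55°, 26.66°.
Largest gap = 295.47° ⇒ minimal covering band is its complement: 360° − 295.47° = 64.53°.
Band runs from +120.91° eastward to -174.56°, crossing the antimeridian.

64.53°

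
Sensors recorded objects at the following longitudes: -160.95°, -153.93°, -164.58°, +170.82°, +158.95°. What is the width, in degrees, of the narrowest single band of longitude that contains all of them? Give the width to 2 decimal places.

Sort the longitudes: -164.58°, -160.95°, -153.93°, +158.95°, +170.82°.
Eastward gaps between consecutive values (wrapping around): 3.63°, 7.02°, 312.88°, 11.87°, 24.60°.
Largest gap = 312.88° ⇒ minimal covering band is its complement: 360° − 312.88° = 47.12°.
Band runs from +158.95° eastward to -153.93°, crossing the antimeridian.

47.12°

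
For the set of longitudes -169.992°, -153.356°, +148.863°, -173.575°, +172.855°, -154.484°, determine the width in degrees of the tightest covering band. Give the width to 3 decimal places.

57.781°

Sort the longitudes: -173.575°, -169.992°, -154.484°, -153.356°, +148.863°, +172.855°.
Eastward gaps between consecutive values (wrapping around): 3.583°, 15.508°, 1.128°, 302.219°, 23.992°, 13.570°.
Largest gap = 302.219° ⇒ minimal covering band is its complement: 360° − 302.219° = 57.781°.
Band runs from +148.863° eastward to -153.356°, crossing the antimeridian.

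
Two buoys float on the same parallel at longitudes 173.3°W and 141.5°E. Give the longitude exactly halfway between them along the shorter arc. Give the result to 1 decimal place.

164.1°E

Signed shortest Δλ from -173.3° to +141.5° is -45.2°.
Midpoint longitude = -173.3° + (-45.2°)/2 = -173.3° − 22.6° = -195.9°.
Normalise into (−180°, 180°]: +164.1°.
(The naïve average (-173.3 + +141.5)/2 = -15.9° is on the wrong side of the globe.)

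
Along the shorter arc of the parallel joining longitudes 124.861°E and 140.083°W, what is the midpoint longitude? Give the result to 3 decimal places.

Signed shortest Δλ from +124.861° to -140.083° is +95.056°.
Midpoint longitude = +124.861° + (+95.056°)/2 = +124.861° + 47.528° = +172.389°.
(The naïve average (+124.861 + -140.083)/2 = -7.611° is on the wrong side of the globe.)

172.389°E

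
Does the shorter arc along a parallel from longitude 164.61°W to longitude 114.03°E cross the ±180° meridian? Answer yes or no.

Yes

Naïve |114.03 − -164.61| = 278.64° > 180°, so the shorter arc goes the other way round — across 180°.
Signed shortest Δλ = ((114.03 − -164.61 + 180) mod 360) − 180 = -81.36°.
Going west by 81.36° from -164.61° passes through 180° before reaching +114.03°.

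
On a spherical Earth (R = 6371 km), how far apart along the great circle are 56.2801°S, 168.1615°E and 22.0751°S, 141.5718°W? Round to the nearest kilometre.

Δλ = -141.5718 − 168.1615 = -309.7333°; wrapped into (−180°, 180°]: 50.2667°.
Δφ = -22.0751 − -56.2801 = 34.2050°.
a = sin²(Δφ/2) + cos φ₁ · cos φ₂ · sin²(Δλ/2) = 0.179285.
c = 2·atan2(√a, √(1−a)) = 0.87444 rad → d = 6371·c ≈ 5571.03 km.

5571 km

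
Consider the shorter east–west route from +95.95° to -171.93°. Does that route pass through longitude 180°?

Yes

Naïve |-171.93 − 95.95| = 267.88° > 180°, so the shorter arc goes the other way round — across 180°.
Signed shortest Δλ = ((-171.93 − 95.95 + 180) mod 360) − 180 = 92.12°.
Going east by 92.12° from +95.95° passes through 180° before reaching -171.93°.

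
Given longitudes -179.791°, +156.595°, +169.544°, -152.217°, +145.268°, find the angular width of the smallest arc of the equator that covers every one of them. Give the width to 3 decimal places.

62.515°

Sort the longitudes: -179.791°, -152.217°, +145.268°, +156.595°, +169.544°.
Eastward gaps between consecutive values (wrapping around): 27.574°, 297.485°, 11.327°, 12.949°, 10.665°.
Largest gap = 297.485° ⇒ minimal covering band is its complement: 360° − 297.485° = 62.515°.
Band runs from +145.268° eastward to -152.217°, crossing the antimeridian.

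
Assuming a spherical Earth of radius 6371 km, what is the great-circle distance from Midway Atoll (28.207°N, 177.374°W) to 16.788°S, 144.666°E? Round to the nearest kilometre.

Δλ = 144.666 − -177.374 = 322.040°; wrapped into (−180°, 180°]: -37.960°.
Δφ = -16.788 − 28.207 = -44.995°.
a = sin²(Δφ/2) + cos φ₁ · cos φ₂ · sin²(Δλ/2) = 0.235661.
c = 2·atan2(√a, √(1−a)) = 1.01375 rad → d = 6371·c ≈ 6458.62 km.

6459 km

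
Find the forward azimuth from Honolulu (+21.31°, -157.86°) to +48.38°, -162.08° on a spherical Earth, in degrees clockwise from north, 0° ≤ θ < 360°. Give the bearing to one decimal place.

353.9°

Δλ = -162.08 − -157.86 = -4.22°.
θ = atan2( sin Δλ · cos φ₂ , cos φ₁ · sin φ₂ − sin φ₁ · cos φ₂ · cos Δλ )
  = atan2(-0.04888, 0.45573) = -6.121° → normalised to [0°, 360°): 353.879°.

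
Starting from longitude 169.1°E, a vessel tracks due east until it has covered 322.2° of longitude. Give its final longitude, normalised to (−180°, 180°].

131.3°E

Start at +169.1°; shift +322.2° → +491.3°.
+491.3° lies outside (−180°, 180°]; subtract 360° → +131.3°.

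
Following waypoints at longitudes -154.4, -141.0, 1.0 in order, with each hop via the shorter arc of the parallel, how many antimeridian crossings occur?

0

Leg 1: -154.4° → -141.0°, shortest Δλ = 13.4° (east) — does not cross 180°.
Leg 2: -141.0° → +1.0°, shortest Δλ = 142.0° (east) — does not cross 180°.
Total crossings: 0.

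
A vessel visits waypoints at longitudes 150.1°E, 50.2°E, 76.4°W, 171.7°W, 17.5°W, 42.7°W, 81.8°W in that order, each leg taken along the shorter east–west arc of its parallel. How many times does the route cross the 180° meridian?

0

Leg 1: +150.1° → +50.2°, shortest Δλ = -99.9° (west) — does not cross 180°.
Leg 2: +50.2° → -76.4°, shortest Δλ = -126.6° (west) — does not cross 180°.
Leg 3: -76.4° → -171.7°, shortest Δλ = -95.3° (west) — does not cross 180°.
Leg 4: -171.7° → -17.5°, shortest Δλ = 154.2° (east) — does not cross 180°.
Leg 5: -17.5° → -42.7°, shortest Δλ = -25.2° (west) — does not cross 180°.
Leg 6: -42.7° → -81.8°, shortest Δλ = -39.1° (west) — does not cross 180°.
Total crossings: 0.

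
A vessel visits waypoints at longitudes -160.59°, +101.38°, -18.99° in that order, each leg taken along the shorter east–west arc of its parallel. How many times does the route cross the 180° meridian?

1

Leg 1: -160.59° → +101.38°, shortest Δλ = -98.03° (west) — crosses 180°.
Leg 2: +101.38° → -18.99°, shortest Δλ = -120.37° (west) — does not cross 180°.
Total crossings: 1.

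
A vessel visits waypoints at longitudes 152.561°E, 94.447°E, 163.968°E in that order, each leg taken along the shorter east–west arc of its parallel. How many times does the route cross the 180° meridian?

0

Leg 1: +152.561° → +94.447°, shortest Δλ = -58.114° (west) — does not cross 180°.
Leg 2: +94.447° → +163.968°, shortest Δλ = 69.521° (east) — does not cross 180°.
Total crossings: 0.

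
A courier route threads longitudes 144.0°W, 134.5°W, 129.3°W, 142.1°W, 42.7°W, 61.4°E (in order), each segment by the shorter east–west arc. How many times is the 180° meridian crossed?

Leg 1: -144.0° → -134.5°, shortest Δλ = 9.5° (east) — does not cross 180°.
Leg 2: -134.5° → -129.3°, shortest Δλ = 5.2° (east) — does not cross 180°.
Leg 3: -129.3° → -142.1°, shortest Δλ = -12.8° (west) — does not cross 180°.
Leg 4: -142.1° → -42.7°, shortest Δλ = 99.4° (east) — does not cross 180°.
Leg 5: -42.7° → +61.4°, shortest Δλ = 104.1° (east) — does not cross 180°.
Total crossings: 0.

0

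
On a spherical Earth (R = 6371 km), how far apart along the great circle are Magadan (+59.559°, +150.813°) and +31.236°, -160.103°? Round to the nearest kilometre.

4786 km

Δλ = -160.103 − 150.813 = -310.916°; wrapped into (−180°, 180°]: 49.084°.
Δφ = 31.236 − 59.559 = -28.323°.
a = sin²(Δφ/2) + cos φ₁ · cos φ₂ · sin²(Δλ/2) = 0.134595.
c = 2·atan2(√a, √(1−a)) = 0.75129 rad → d = 6371·c ≈ 4786.46 km.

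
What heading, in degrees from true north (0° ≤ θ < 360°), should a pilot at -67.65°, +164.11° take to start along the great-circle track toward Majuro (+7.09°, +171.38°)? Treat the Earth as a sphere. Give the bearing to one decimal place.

7.5°

Δλ = 171.38 − 164.11 = 7.27°.
θ = atan2( sin Δλ · cos φ₂ , cos φ₁ · sin φ₂ − sin φ₁ · cos φ₂ · cos Δλ )
  = atan2(0.12558, 0.95736) = 7.473° → normalised to [0°, 360°): 7.473°.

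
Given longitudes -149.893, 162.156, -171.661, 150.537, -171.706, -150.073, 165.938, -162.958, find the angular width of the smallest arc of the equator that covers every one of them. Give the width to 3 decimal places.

Sort the longitudes: -171.706°, -171.661°, -162.958°, -150.073°, -149.893°, +150.537°, +162.156°, +165.938°.
Eastward gaps between consecutive values (wrapping around): 0.045°, 8.703°, 12.885°, 0.180°, 300.430°, 11.619°, 3.782°, 22.356°.
Largest gap = 300.430° ⇒ minimal covering band is its complement: 360° − 300.430° = 59.570°.
Band runs from +150.537° eastward to -149.893°, crossing the antimeridian.

59.570°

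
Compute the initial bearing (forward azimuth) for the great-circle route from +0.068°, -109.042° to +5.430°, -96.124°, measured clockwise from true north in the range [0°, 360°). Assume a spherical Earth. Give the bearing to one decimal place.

67.2°

Δλ = -96.124 − -109.042 = 12.918°.
θ = atan2( sin Δλ · cos φ₂ , cos φ₁ · sin φ₂ − sin φ₁ · cos φ₂ · cos Δλ )
  = atan2(0.22255, 0.09348) = 67.216° → normalised to [0°, 360°): 67.216°.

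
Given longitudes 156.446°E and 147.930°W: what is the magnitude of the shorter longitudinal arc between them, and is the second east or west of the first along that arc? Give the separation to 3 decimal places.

55.624° east

Raw difference: -147.930 − 156.446 = -304.376°.
Normalise into (−180°, 180°]: -304.376° + 360° = 55.624°.
Positive ⇒ the second point lies to the east; separation 55.624°.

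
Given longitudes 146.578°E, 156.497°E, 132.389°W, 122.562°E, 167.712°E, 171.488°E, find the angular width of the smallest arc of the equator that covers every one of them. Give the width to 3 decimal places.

Sort the longitudes: -132.389°, +122.562°, +146.578°, +156.497°, +167.712°, +171.488°.
Eastward gaps between consecutive values (wrapping around): 254.951°, 24.016°, 9.919°, 11.215°, 3.776°, 56.123°.
Largest gap = 254.951° ⇒ minimal covering band is its complement: 360° − 254.951° = 105.049°.
Band runs from +122.562° eastward to -132.389°, crossing the antimeridian.

105.049°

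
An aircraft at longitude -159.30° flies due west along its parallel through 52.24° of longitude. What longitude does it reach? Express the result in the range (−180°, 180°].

+148.46°

Start at -159.30°; shift −52.24° → -211.54°.
-211.54° lies outside (−180°, 180°]; add 360° → +148.46°.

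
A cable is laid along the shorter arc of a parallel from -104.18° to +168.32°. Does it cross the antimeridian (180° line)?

Naïve |168.32 − -104.18| = 272.5° > 180°, so the shorter arc goes the other way round — across 180°.
Signed shortest Δλ = ((168.32 − -104.18 + 180) mod 360) − 180 = -87.5°.
Going west by 87.5° from -104.18° passes through 180° before reaching +168.32°.

Yes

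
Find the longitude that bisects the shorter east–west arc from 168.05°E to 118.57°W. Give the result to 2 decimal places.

155.26°W

Signed shortest Δλ from +168.05° to -118.57° is +73.38°.
Midpoint longitude = +168.05° + (+73.38°)/2 = +168.05° + 36.69° = +204.74°.
Normalise into (−180°, 180°]: -155.26°.
(The naïve average (+168.05 + -118.57)/2 = 24.74° is on the wrong side of the globe.)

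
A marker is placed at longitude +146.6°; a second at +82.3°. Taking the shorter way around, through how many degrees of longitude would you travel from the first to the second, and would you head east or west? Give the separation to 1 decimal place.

64.3° west

Raw difference: 82.3 − 146.6 = -64.3°.
Normalise into (−180°, 180°]: -64.3° stays -64.3°.
Negative ⇒ the second point lies to the west; separation 64.3°.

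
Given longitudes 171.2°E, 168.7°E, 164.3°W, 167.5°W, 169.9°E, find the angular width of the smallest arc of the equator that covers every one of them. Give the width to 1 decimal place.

Sort the longitudes: -167.5°, -164.3°, +168.7°, +169.9°, +171.2°.
Eastward gaps between consecutive values (wrapping around): 3.2°, 333.0°, 1.2°, 1.3°, 21.3°.
Largest gap = 333.0° ⇒ minimal covering band is its complement: 360° − 333.0° = 27.0°.
Band runs from +168.7° eastward to -164.3°, crossing the antimeridian.

27.0°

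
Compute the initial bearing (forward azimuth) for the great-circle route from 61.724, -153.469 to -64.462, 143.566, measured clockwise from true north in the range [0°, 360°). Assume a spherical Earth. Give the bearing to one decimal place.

212.6°

Δλ = 143.566 − -153.469 = 297.035°; wrapped into (−180°, 180°]: -62.965°.
θ = atan2( sin Δλ · cos φ₂ , cos φ₁ · sin φ₂ − sin φ₁ · cos φ₂ · cos Δλ )
  = atan2(-0.38400, -0.60001) = -147.381° → normalised to [0°, 360°): 212.619°.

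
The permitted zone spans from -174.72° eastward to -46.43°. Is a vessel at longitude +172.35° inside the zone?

Band width going east from -174.72° to -46.43°: ((-46.43 − -174.72) mod 360) = 128.29°.
Offset of +172.35° east of the west edge: ((172.35 − -174.72) mod 360) = 347.07°.
347.07° > 128.29° ⇒ outside.

No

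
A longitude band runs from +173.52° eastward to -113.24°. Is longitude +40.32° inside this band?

No

Band width going east from +173.52° to -113.24°: ((-113.24 − 173.52) mod 360) = 73.24°.
Offset of +40.32° east of the west edge: ((40.32 − 173.52) mod 360) = 226.80°.
226.80° > 73.24° ⇒ outside.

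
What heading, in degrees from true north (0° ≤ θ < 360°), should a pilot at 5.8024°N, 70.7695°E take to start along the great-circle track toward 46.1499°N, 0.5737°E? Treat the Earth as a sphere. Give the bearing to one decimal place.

Δλ = 0.5737 − 70.7695 = -70.1958°.
θ = atan2( sin Δλ · cos φ₂ , cos φ₁ · sin φ₂ − sin φ₁ · cos φ₂ · cos Δλ )
  = atan2(-0.65180, 0.69373) = -43.215° → normalised to [0°, 360°): 316.785°.

316.8°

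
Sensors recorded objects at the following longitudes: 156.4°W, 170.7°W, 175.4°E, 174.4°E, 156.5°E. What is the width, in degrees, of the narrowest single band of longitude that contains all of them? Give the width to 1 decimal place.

47.1°

Sort the longitudes: -170.7°, -156.4°, +156.5°, +174.4°, +175.4°.
Eastward gaps between consecutive values (wrapping around): 14.3°, 312.9°, 17.9°, 1.0°, 13.9°.
Largest gap = 312.9° ⇒ minimal covering band is its complement: 360° − 312.9° = 47.1°.
Band runs from +156.5° eastward to -156.4°, crossing the antimeridian.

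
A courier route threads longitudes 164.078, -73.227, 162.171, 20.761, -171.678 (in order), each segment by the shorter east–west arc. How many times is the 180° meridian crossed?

3

Leg 1: +164.078° → -73.227°, shortest Δλ = 122.695° (east) — crosses 180°.
Leg 2: -73.227° → +162.171°, shortest Δλ = -124.602° (west) — crosses 180°.
Leg 3: +162.171° → +20.761°, shortest Δλ = -141.41° (west) — does not cross 180°.
Leg 4: +20.761° → -171.678°, shortest Δλ = 167.561° (east) — crosses 180°.
Total crossings: 3.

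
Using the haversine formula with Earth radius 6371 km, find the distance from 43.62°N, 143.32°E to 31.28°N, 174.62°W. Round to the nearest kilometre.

Δλ = -174.62 − 143.32 = -317.94°; wrapped into (−180°, 180°]: 42.06°.
Δφ = 31.28 − 43.62 = -12.34°.
a = sin²(Δφ/2) + cos φ₁ · cos φ₂ · sin²(Δλ/2) = 0.091227.
c = 2·atan2(√a, √(1−a)) = 0.61366 rad → d = 6371·c ≈ 3909.62 km.

3910 km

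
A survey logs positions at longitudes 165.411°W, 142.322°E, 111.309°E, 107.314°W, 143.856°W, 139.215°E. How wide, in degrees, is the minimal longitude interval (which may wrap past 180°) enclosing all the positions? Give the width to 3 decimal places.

Sort the longitudes: -165.411°, -143.856°, -107.314°, +111.309°, +139.215°, +142.322°.
Eastward gaps between consecutive values (wrapping around): 21.555°, 36.542°, 218.623°, 27.906°, 3.107°, 52.267°.
Largest gap = 218.623° ⇒ minimal covering band is its complement: 360° − 218.623° = 141.377°.
Band runs from +111.309° eastward to -107.314°, crossing the antimeridian.

141.377°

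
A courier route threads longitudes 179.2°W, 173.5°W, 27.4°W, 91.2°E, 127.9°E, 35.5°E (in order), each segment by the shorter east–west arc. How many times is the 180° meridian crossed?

Leg 1: -179.2° → -173.5°, shortest Δλ = 5.7° (east) — does not cross 180°.
Leg 2: -173.5° → -27.4°, shortest Δλ = 146.1° (east) — does not cross 180°.
Leg 3: -27.4° → +91.2°, shortest Δλ = 118.6° (east) — does not cross 180°.
Leg 4: +91.2° → +127.9°, shortest Δλ = 36.7° (east) — does not cross 180°.
Leg 5: +127.9° → +35.5°, shortest Δλ = -92.4° (west) — does not cross 180°.
Total crossings: 0.

0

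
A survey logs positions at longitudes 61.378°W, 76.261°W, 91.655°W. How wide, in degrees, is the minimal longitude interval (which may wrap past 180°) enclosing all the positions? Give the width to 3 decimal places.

30.277°

Sort the longitudes: -91.655°, -76.261°, -61.378°.
Eastward gaps between consecutive values (wrapping around): 15.394°, 14.883°, 329.723°.
Largest gap = 329.723° ⇒ minimal covering band is its complement: 360° − 329.723° = 30.277°.
Band runs from -91.655° eastward to -61.378°.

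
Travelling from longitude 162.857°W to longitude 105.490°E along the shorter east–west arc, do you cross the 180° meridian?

Naïve |105.490 − -162.857| = 268.347° > 180°, so the shorter arc goes the other way round — across 180°.
Signed shortest Δλ = ((105.490 − -162.857 + 180) mod 360) − 180 = -91.653°.
Going west by 91.653° from -162.857° passes through 180° before reaching +105.490°.

Yes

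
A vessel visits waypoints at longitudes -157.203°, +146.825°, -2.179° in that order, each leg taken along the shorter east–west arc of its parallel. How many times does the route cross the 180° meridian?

Leg 1: -157.203° → +146.825°, shortest Δλ = -55.972° (west) — crosses 180°.
Leg 2: +146.825° → -2.179°, shortest Δλ = -149.004° (west) — does not cross 180°.
Total crossings: 1.

1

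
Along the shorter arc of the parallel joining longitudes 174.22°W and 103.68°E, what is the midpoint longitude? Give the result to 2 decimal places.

144.73°E

Signed shortest Δλ from -174.22° to +103.68° is -82.10°.
Midpoint longitude = -174.22° + (-82.10°)/2 = -174.22° − 41.05° = -215.27°.
Normalise into (−180°, 180°]: +144.73°.
(The naïve average (-174.22 + +103.68)/2 = -35.27° is on the wrong side of the globe.)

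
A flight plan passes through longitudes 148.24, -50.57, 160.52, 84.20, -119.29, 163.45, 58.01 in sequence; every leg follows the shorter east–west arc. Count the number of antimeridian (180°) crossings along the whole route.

4

Leg 1: +148.24° → -50.57°, shortest Δλ = 161.19° (east) — crosses 180°.
Leg 2: -50.57° → +160.52°, shortest Δλ = -148.91° (west) — crosses 180°.
Leg 3: +160.52° → +84.20°, shortest Δλ = -76.32° (west) — does not cross 180°.
Leg 4: +84.20° → -119.29°, shortest Δλ = 156.51° (east) — crosses 180°.
Leg 5: -119.29° → +163.45°, shortest Δλ = -77.26° (west) — crosses 180°.
Leg 6: +163.45° → +58.01°, shortest Δλ = -105.44° (west) — does not cross 180°.
Total crossings: 4.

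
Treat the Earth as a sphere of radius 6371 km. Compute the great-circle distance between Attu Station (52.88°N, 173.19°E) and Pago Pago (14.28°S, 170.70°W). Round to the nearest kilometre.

Δλ = -170.70 − 173.19 = -343.89°; wrapped into (−180°, 180°]: 16.11°.
Δφ = -14.28 − 52.88 = -67.16°.
a = sin²(Δφ/2) + cos φ₁ · cos φ₂ · sin²(Δλ/2) = 0.317404.
c = 2·atan2(√a, √(1−a)) = 1.19696 rad → d = 6371·c ≈ 7625.81 km.

7626 km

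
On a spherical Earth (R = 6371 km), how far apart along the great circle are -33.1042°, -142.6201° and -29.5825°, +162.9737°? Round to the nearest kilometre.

5124 km

Δλ = 162.9737 − -142.6201 = 305.5938°; wrapped into (−180°, 180°]: -54.4062°.
Δφ = -29.5825 − -33.1042 = 3.5217°.
a = sin²(Δφ/2) + cos φ₁ · cos φ₂ · sin²(Δλ/2) = 0.153185.
c = 2·atan2(√a, √(1−a)) = 0.80428 rad → d = 6371·c ≈ 5124.06 km.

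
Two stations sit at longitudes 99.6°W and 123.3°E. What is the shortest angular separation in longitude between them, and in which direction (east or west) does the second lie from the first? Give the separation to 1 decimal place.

137.1° west

Raw difference: 123.3 − -99.6 = 222.9°.
Normalise into (−180°, 180°]: 222.9° − 360° = -137.1°.
Negative ⇒ the second point lies to the west; separation 137.1°.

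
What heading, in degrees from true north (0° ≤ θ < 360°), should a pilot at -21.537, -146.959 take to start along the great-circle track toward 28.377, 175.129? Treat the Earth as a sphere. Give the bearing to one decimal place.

322.2°

Δλ = 175.129 − -146.959 = 322.088°; wrapped into (−180°, 180°]: -37.912°.
θ = atan2( sin Δλ · cos φ₂ , cos φ₁ · sin φ₂ − sin φ₁ · cos φ₂ · cos Δλ )
  = atan2(-0.54062, 0.69691) = -37.802° → normalised to [0°, 360°): 322.198°.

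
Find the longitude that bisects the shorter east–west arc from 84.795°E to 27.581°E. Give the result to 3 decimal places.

56.188°E

Signed shortest Δλ from +84.795° to +27.581° is -57.214°.
Midpoint longitude = +84.795° + (-57.214°)/2 = +84.795° − 28.607° = +56.188°.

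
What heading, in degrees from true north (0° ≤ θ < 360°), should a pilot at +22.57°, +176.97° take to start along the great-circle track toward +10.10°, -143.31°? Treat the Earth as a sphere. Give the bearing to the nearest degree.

102°

Δλ = -143.31 − 176.97 = -320.28°; wrapped into (−180°, 180°]: 39.72°.
θ = atan2( sin Δλ · cos φ₂ , cos φ₁ · sin φ₂ − sin φ₁ · cos φ₂ · cos Δλ )
  = atan2(0.62913, -0.12871) = 101.562° → normalised to [0°, 360°): 101.562°.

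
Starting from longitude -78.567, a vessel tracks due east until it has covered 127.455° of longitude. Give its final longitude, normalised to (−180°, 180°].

Start at -78.567°; shift +127.455° → +48.888°.
+48.888° already lies in (−180°, 180°].

+48.888°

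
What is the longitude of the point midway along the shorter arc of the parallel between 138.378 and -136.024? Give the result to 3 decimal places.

Signed shortest Δλ from +138.378° to -136.024° is +85.598°.
Midpoint longitude = +138.378° + (+85.598°)/2 = +138.378° + 42.799° = +181.177°.
Normalise into (−180°, 180°]: -178.823°.
(The naïve average (+138.378 + -136.024)/2 = 1.177° is on the wrong side of the globe.)

-178.823°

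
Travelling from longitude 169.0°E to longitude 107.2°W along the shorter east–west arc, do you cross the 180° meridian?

Naïve |-107.2 − 169.0| = 276.2° > 180°, so the shorter arc goes the other way round — across 180°.
Signed shortest Δλ = ((-107.2 − 169.0 + 180) mod 360) − 180 = 83.8°.
Going east by 83.8° from +169.0° passes through 180° before reaching -107.2°.

Yes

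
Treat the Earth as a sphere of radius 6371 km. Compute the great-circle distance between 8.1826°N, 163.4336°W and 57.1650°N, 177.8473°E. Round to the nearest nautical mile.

Δλ = 177.8473 − -163.4336 = 341.2809°; wrapped into (−180°, 180°]: -18.7191°.
Δφ = 57.1650 − 8.1826 = 48.9824°.
a = sin²(Δφ/2) + cos φ₁ · cos φ₂ · sin²(Δλ/2) = 0.186049.
c = 2·atan2(√a, √(1−a)) = 0.89194 rad → d = 6371·c ≈ 5682.57 km ≈ 3068.34 nmi.

3068 nmi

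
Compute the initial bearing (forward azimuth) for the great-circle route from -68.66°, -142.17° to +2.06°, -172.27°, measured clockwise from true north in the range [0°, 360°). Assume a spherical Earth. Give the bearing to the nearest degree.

Δλ = -172.27 − -142.17 = -30.10°.
θ = atan2( sin Δλ · cos φ₂ , cos φ₁ · sin φ₂ − sin φ₁ · cos φ₂ · cos Δλ )
  = atan2(-0.50119, 0.81839) = -31.483° → normalised to [0°, 360°): 328.517°.

329°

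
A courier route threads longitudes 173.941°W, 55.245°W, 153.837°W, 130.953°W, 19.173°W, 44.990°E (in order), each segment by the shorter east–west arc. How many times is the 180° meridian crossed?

Leg 1: -173.941° → -55.245°, shortest Δλ = 118.696° (east) — does not cross 180°.
Leg 2: -55.245° → -153.837°, shortest Δλ = -98.592° (west) — does not cross 180°.
Leg 3: -153.837° → -130.953°, shortest Δλ = 22.884° (east) — does not cross 180°.
Leg 4: -130.953° → -19.173°, shortest Δλ = 111.78° (east) — does not cross 180°.
Leg 5: -19.173° → +44.990°, shortest Δλ = 64.163° (east) — does not cross 180°.
Total crossings: 0.

0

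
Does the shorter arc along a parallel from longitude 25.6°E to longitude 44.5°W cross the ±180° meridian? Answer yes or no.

No

Signed shortest Δλ = ((-44.5 − 25.6 + 180) mod 360) − 180 = -70.1°.
Going west by 70.1° from +25.6° reaches -44.5° without touching 180°.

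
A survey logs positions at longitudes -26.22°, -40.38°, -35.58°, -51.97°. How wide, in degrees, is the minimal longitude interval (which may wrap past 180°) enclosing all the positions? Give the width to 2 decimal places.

Sort the longitudes: -51.97°, -40.38°, -35.58°, -26.22°.
Eastward gaps between consecutive values (wrapping around): 11.59°, 4.80°, 9.36°, 334.25°.
Largest gap = 334.25° ⇒ minimal covering band is its complement: 360° − 334.25° = 25.75°.
Band runs from -51.97° eastward to -26.22°.

25.75°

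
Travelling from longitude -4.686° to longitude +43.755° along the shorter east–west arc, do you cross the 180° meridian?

Signed shortest Δλ = ((43.755 − -4.686 + 180) mod 360) − 180 = 48.441°.
Going east by 48.441° from -4.686° reaches +43.755° without touching 180°.

No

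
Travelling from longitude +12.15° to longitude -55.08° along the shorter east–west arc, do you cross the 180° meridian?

No

Signed shortest Δλ = ((-55.08 − 12.15 + 180) mod 360) − 180 = -67.23°.
Going west by 67.23° from +12.15° reaches -55.08° without touching 180°.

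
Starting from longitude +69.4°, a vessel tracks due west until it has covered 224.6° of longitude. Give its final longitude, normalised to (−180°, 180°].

Start at +69.4°; shift −224.6° → -155.2°.
-155.2° already lies in (−180°, 180°].

-155.2°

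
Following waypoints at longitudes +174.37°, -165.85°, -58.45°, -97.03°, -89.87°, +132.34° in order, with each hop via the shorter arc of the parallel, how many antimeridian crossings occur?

2

Leg 1: +174.37° → -165.85°, shortest Δλ = 19.78° (east) — crosses 180°.
Leg 2: -165.85° → -58.45°, shortest Δλ = 107.4° (east) — does not cross 180°.
Leg 3: -58.45° → -97.03°, shortest Δλ = -38.58° (west) — does not cross 180°.
Leg 4: -97.03° → -89.87°, shortest Δλ = 7.16° (east) — does not cross 180°.
Leg 5: -89.87° → +132.34°, shortest Δλ = -137.79° (west) — crosses 180°.
Total crossings: 2.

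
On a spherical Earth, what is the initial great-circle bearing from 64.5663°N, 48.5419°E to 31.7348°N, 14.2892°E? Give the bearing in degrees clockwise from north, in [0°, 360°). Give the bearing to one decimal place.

Δλ = 14.2892 − 48.5419 = -34.2527°.
θ = atan2( sin Δλ · cos φ₂ , cos φ₁ · sin φ₂ − sin φ₁ · cos φ₂ · cos Δλ )
  = atan2(-0.47869, -0.40896) = -130.508° → normalised to [0°, 360°): 229.492°.

229.5°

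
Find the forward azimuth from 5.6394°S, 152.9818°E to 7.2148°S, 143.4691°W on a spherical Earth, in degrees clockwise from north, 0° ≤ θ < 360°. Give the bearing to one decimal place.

95.2°

Δλ = -143.4691 − 152.9818 = -296.4509°; wrapped into (−180°, 180°]: 63.5491°.
θ = atan2( sin Δλ · cos φ₂ , cos φ₁ · sin φ₂ − sin φ₁ · cos φ₂ · cos Δλ )
  = atan2(0.88823, -0.08156) = 95.246° → normalised to [0°, 360°): 95.246°.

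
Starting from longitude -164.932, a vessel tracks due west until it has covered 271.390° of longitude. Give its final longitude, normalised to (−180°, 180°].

Start at -164.932°; shift −271.390° → -436.322°.
-436.322° lies outside (−180°, 180°]; add 360° → -76.322°.

-76.322°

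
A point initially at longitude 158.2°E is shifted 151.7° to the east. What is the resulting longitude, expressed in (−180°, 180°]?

50.1°W

Start at +158.2°; shift +151.7° → +309.9°.
+309.9° lies outside (−180°, 180°]; subtract 360° → -50.1°.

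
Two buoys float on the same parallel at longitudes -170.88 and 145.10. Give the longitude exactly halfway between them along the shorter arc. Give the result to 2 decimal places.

Signed shortest Δλ from -170.88° to +145.10° is -44.02°.
Midpoint longitude = -170.88° + (-44.02°)/2 = -170.88° − 22.01° = -192.89°.
Normalise into (−180°, 180°]: +167.11°.
(The naïve average (-170.88 + +145.10)/2 = -12.89° is on the wrong side of the globe.)

+167.11°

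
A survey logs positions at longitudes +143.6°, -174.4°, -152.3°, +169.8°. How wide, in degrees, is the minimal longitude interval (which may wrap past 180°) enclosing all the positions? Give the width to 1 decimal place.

Sort the longitudes: -174.4°, -152.3°, +143.6°, +169.8°.
Eastward gaps between consecutive values (wrapping around): 22.1°, 295.9°, 26.2°, 15.8°.
Largest gap = 295.9° ⇒ minimal covering band is its complement: 360° − 295.9° = 64.1°.
Band runs from +143.6° eastward to -152.3°, crossing the antimeridian.

64.1°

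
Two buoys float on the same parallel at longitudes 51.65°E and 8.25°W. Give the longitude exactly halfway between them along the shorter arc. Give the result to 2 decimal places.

Signed shortest Δλ from +51.65° to -8.25° is -59.90°.
Midpoint longitude = +51.65° + (-59.90°)/2 = +51.65° − 29.95° = +21.70°.

21.70°E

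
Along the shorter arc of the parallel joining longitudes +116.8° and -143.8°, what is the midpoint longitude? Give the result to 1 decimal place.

+166.5°

Signed shortest Δλ from +116.8° to -143.8° is +99.4°.
Midpoint longitude = +116.8° + (+99.4°)/2 = +116.8° + 49.7° = +166.5°.
(The naïve average (+116.8 + -143.8)/2 = -13.5° is on the wrong side of the globe.)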